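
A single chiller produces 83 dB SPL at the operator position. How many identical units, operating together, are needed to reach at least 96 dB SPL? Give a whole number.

Need L₁ + 10·log₁₀ N ≥ 96, i.e. log₁₀ N ≥ 1.30.
N ≥ 10^(13.0/10) = 19.953, so N = 20.

20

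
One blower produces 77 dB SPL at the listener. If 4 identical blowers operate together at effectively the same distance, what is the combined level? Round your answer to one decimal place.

83.0 dB SPL

N identical incoherent sources raise the level by 10·log₁₀ N.
L_total = 77 + 10·log₁₀(4) = 77 + 6.021 = 83.02 dB SPL.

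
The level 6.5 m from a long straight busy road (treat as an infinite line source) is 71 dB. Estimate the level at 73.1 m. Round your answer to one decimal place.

Line-source attenuation: ΔL = 10·log₁₀(r₂/r₁) = 10·log₁₀(73.1/6.5) = 10.510 dB.
L₂ = 71 − 10·log₁₀(73.1/6.5) = 71 − 10.510 = 60.49 dB.

60.5 dB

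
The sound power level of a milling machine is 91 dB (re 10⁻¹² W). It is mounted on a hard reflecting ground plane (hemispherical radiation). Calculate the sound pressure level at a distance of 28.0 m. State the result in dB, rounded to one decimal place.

54.1 dB

Free-field hemispherical radiation: L_p = L_w − 10·log₁₀(2π·r²), r = 28.0 m.
2π·r² = 4926 m², 10·log₁₀ of that is 36.925 dB.
L_p = 91 − 36.925 = 54.08 dB.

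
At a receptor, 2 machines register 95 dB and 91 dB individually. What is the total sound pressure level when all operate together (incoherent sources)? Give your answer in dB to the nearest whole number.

96 dB

For uncorrelated sources the intensities add, so convert each level to linear form, sum, and take 10·log₁₀ of the total.
Σ 10^(L/10) = 10^(95/10) + 10^(91/10) = 4.421e+09.
L_total = 10·log₁₀(4.421e+09) = 96.46 dB.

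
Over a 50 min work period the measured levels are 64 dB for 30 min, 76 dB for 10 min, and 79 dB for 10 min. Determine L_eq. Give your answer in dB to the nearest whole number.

L_eq = 10·log₁₀[(1/T)·Σ tᵢ·10^(Lᵢ/10)] with T = 50 min.
Σ tᵢ·10^(Lᵢ/10) = 30·10^(64/10) + 10·10^(76/10) + 10·10^(79/10) = 1.268e+09.
L_eq = 10·log₁₀(1.268e+09/50) = 74.04 dB.

74 dB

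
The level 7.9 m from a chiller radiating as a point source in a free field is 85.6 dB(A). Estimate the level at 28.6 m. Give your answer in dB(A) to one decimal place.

74.4 dB(A)

Point-source attenuation: ΔL = 20·log₁₀(r₂/r₁) = 20·log₁₀(28.6/7.9) = 11.175 dB.
L₂ = 85.6 − 20·log₁₀(28.6/7.9) = 85.6 − 11.175 = 74.43 dB(A).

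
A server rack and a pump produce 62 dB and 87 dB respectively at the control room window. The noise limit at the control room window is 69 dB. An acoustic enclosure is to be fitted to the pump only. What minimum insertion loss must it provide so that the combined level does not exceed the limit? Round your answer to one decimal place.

Fixed contribution from the other source: Σ 10^(L/10) = 10^(62/10) = 1.585e+06 (62.00 dB).
The limit corresponds to 10^(69/10) = 7.943e+06; subtracting the fixed part leaves 6.358e+06 for the pump, i.e. 68.03 dB.
Required insertion loss = 87 − 68.03 = 18.97 dB.

19.0 dB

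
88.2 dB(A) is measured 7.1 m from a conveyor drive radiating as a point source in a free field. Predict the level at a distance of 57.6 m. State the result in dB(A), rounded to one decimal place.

70.0 dB(A)

Point-source attenuation: ΔL = 20·log₁₀(r₂/r₁) = 20·log₁₀(57.6/7.1) = 18.183 dB.
L₂ = 88.2 − 20·log₁₀(57.6/7.1) = 88.2 − 18.183 = 70.02 dB(A).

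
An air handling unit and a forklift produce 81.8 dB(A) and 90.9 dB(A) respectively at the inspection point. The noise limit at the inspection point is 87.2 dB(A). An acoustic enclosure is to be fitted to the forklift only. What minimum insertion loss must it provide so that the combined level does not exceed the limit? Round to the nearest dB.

Fixed contribution from the other source: Σ 10^(L/10) = 10^(81.8/10) = 1.514e+08 (81.80 dB(A)).
The limit corresponds to 10^(87.2/10) = 5.248e+08; subtracting the fixed part leaves 3.735e+08 for the forklift, i.e. 85.72 dB(A).
Required insertion loss = 90.9 − 85.72 = 5.18 dB.

5 dB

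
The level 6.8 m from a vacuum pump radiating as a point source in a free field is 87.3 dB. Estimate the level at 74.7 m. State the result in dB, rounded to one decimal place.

66.5 dB

Spherical spreading from a point source gives a 20·log₁₀(r₂/r₁) drop.
L₂ = 87.3 − 20·log₁₀(74.7/6.8) = 87.3 − 20.816 = 66.48 dB.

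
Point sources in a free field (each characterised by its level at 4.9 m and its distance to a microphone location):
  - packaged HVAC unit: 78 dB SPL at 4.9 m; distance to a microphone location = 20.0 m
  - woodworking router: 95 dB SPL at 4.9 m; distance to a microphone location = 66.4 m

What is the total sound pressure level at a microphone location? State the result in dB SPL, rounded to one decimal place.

Apply inverse-square spreading to bring every level to the receiver, then sum 10^(L/10).
packaged HVAC unit: 78 − 20·log₁₀(20.0/4.9) = 78 − 12.22 = 65.78 dB SPL.
woodworking router: 95 − 20·log₁₀(66.4/4.9) = 95 − 22.64 = 72.36 dB SPL.
Σ 10^(L/10) = 2.101e+07 → L_total = 10·log₁₀(2.101e+07) = 73.22 dB SPL.

73.2 dB SPL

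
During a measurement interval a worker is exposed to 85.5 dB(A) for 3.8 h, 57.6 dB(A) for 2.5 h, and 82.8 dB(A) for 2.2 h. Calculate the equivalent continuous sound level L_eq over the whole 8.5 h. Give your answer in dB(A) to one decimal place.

The energy average is taken in the linear domain: L_eq = 10·log₁₀[(Σ tᵢ·10^(Lᵢ/10))/T], T = 8.5 h.
Σ tᵢ·10^(Lᵢ/10) = 3.8·10^(85.5/10) + 2.5·10^(57.6/10) + 2.2·10^(82.8/10) = 1.769e+09.
L_eq = 10·log₁₀(1.769e+09/8.5) = 83.18 dB(A).

83.2 dB(A)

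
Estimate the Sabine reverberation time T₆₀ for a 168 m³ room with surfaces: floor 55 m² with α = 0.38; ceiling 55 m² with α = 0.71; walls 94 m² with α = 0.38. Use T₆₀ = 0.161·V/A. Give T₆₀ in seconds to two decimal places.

0.28 s

Summing Sᵢαᵢ: 55·0.38 + 55·0.71 + 94·0.38 = 95.67 m².
T₆₀ = 0.161·V/A = 0.161·168/95.67 = 0.283 s.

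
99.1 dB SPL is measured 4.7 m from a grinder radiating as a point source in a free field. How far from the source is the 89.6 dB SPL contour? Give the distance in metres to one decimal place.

14.0 m

The 9.5 dB drop corresponds to a distance ratio of 10^(9.5/20) for a point source.
r₂ = 4.7·10^((99.1−89.6)/20) = 4.7·10^(9.5/20) = 14.03 m.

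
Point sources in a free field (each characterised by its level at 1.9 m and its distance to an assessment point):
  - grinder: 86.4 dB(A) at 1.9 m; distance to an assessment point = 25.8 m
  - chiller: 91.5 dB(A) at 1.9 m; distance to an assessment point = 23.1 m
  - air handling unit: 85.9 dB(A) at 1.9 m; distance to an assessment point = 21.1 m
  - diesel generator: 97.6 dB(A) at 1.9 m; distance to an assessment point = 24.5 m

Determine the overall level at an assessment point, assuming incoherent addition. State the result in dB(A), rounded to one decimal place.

First find each source's level at the receiver (point-source: −20·log₁₀(r/r_ref)), then combine on an intensity basis.
grinder: 86.4 − 20·log₁₀(25.8/1.9) = 86.4 − 22.66 = 63.74 dB(A).
chiller: 91.5 − 20·log₁₀(23.1/1.9) = 91.5 − 21.70 = 69.80 dB(A).
air handling unit: 85.9 − 20·log₁₀(21.1/1.9) = 85.9 − 20.91 = 64.99 dB(A).
diesel generator: 97.6 − 20·log₁₀(24.5/1.9) = 97.6 − 22.21 = 75.39 dB(A).
Σ 10^(L/10) = 4.969e+07 → L_total = 10·log₁₀(4.969e+07) = 76.96 dB(A).

77.0 dB(A)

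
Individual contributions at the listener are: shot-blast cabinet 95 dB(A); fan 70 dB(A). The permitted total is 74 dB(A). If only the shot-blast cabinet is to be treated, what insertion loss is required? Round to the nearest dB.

23 dB

The untreated sources together contribute 10^(70/10) = 1.000e+07, i.e. 70.00 dB(A).
The limit corresponds to 10^(74/10) = 2.512e+07; subtracting the fixed part leaves 1.512e+07 for the shot-blast cabinet, i.e. 71.80 dB(A).
Required insertion loss = 95 − 71.80 = 23.20 dB.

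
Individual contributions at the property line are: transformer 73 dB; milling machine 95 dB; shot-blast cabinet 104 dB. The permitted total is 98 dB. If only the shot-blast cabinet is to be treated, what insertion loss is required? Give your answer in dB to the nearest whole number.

9 dB

Everything except the shot-blast cabinet sums to 10^(73/10) + 10^(95/10) = 3.182e+09 in linear terms, 95.03 dB.
To meet 98 dB overall, the treated shot-blast cabinet may contribute at most 10^(98/10) − 3.182e+09 = 3.127e+09, i.e. 94.95 dB.
Required insertion loss = 104 − 94.95 = 9.05 dB.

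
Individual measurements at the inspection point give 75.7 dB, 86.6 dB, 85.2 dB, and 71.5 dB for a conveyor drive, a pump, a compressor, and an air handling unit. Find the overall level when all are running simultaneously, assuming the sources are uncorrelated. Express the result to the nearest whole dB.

Incoherent sources combine by intensity addition: L_total = 10·log₁₀(Σ 10^(L_i/10)).
Σ 10^(L/10) = 10^(75.7/10) + 10^(86.6/10) + 10^(85.2/10) + 10^(71.5/10) = 8.395e+08.
L_total = 10·log₁₀(8.395e+08) = 89.24 dB.

89 dB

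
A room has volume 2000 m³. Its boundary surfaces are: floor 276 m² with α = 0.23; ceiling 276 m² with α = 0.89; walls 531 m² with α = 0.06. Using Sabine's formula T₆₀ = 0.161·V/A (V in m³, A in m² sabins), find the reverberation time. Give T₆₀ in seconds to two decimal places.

A = Σ Sᵢαᵢ = 276·0.23 + 276·0.89 + 531·0.06 = 340.98 m².
T₆₀ = 0.161 × 2000 / 340.98 = 0.944 s.

0.94 s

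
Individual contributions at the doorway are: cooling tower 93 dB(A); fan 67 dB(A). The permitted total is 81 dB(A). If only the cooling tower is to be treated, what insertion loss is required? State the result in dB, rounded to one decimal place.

The untreated sources together contribute 10^(67/10) = 5.012e+06, i.e. 67.00 dB(A).
The limit corresponds to 10^(81/10) = 1.259e+08; subtracting the fixed part leaves 1.209e+08 for the cooling tower, i.e. 80.82 dB(A).
Required insertion loss = 93 − 80.82 = 12.18 dB.

12.2 dB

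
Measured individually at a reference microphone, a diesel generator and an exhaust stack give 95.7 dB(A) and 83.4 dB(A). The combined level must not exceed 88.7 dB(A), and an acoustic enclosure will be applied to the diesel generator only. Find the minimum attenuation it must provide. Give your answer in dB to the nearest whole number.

9 dB

Everything except the diesel generator sums to 10^(83.4/10) = 2.188e+08 in linear terms, 83.40 dB(A).
To meet 88.7 dB(A) overall, the treated diesel generator may contribute at most 10^(88.7/10) − 2.188e+08 = 5.225e+08, i.e. 87.18 dB(A).
Required insertion loss = 95.7 − 87.18 = 8.52 dB.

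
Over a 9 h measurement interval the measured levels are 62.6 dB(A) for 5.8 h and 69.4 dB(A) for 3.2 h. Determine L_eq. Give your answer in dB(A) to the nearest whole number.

Weight each interval's intensity by its duration and average over T = 9 h:
Σ tᵢ·10^(Lᵢ/10) = 5.8·10^(62.6/10) + 3.2·10^(69.4/10) = 3.843e+07.
L_eq = 10·log₁₀(3.843e+07/9) = 66.30 dB(A).

66 dB(A)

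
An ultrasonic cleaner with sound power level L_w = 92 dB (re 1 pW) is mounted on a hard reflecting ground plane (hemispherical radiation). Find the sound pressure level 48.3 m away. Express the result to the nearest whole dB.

L_p = L_w − 10·log₁₀(2π·r²) with r = 48.3 m.
2π·r² = 1.466e+04 m², 10·log₁₀ of that is 41.661 dB.
L_p = 92 − 41.661 = 50.34 dB.

50 dB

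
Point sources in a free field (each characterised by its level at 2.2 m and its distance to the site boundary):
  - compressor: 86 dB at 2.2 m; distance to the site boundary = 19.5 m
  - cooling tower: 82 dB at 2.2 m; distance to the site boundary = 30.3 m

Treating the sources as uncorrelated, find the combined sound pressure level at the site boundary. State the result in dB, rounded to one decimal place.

67.7 dB

Apply inverse-square spreading to bring every level to the receiver, then sum 10^(L/10).
compressor: 86 − 20·log₁₀(19.5/2.2) = 86 − 18.95 = 67.05 dB.
cooling tower: 82 − 20·log₁₀(30.3/2.2) = 82 − 22.78 = 59.22 dB.
Σ 10^(L/10) = 5.903e+06 → L_total = 10·log₁₀(5.903e+06) = 67.71 dB.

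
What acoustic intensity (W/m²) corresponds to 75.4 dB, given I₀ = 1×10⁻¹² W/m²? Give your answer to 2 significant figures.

3.5e-05 W/m²

I/I₀ = 10^(75.4/10) = 3.467e+07, so I = 3.467e+07 × 10⁻¹² W/m².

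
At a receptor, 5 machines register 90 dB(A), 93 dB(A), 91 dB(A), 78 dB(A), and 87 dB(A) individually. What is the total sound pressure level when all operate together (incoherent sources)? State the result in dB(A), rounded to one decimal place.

Incoherent sources combine by intensity addition: L_total = 10·log₁₀(Σ 10^(L_i/10)).
Σ 10^(L/10) = 10^(90/10) + 10^(93/10) + 10^(91/10) + 10^(78/10) + 10^(87/10) = 4.818e+09.
L_total = 10·log₁₀(4.818e+09) = 96.83 dB(A).

96.8 dB(A)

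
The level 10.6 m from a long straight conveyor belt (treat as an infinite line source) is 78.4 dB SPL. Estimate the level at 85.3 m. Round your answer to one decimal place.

69.3 dB SPL

Line-source attenuation: ΔL = 10·log₁₀(r₂/r₁) = 10·log₁₀(85.3/10.6) = 9.056 dB.
L₂ = 78.4 − 10·log₁₀(85.3/10.6) = 78.4 − 9.056 = 69.34 dB SPL.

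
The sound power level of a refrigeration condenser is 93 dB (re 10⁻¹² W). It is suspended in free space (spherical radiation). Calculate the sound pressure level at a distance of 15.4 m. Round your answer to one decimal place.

Free-field spherical radiation: L_p = L_w − 10·log₁₀(4π·r²), r = 15.4 m.
4π·r² = 2980 m², 10·log₁₀ of that is 34.743 dB.
L_p = 93 − 34.743 = 58.26 dB.

58.3 dB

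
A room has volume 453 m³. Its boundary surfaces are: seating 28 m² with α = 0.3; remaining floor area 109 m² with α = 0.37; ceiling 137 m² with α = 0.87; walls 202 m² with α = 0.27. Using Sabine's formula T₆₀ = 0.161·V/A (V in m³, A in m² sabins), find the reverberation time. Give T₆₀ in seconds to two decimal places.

Total absorption A = 28·0.3 + 109·0.37 + 137·0.87 + 202·0.27 = 222.46 m² sabins.
T₆₀ = 0.161 × 453 / 222.46 = 0.328 s.

0.33 s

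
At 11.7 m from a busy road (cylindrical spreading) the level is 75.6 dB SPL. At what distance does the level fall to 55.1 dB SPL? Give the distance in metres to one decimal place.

1312.8 m

Line-source spreading drops the level by 10·log₁₀(r₂/r₁); inverting, r₂/r₁ = 10^(ΔL/10).
r₂ = 11.7·10^((75.6−55.1)/10) = 11.7·10^(20.5/10) = 1312.76 m.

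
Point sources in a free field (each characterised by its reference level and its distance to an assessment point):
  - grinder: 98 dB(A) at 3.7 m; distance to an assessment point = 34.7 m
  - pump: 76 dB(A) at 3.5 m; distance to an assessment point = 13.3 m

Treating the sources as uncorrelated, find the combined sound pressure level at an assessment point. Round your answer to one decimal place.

Propagate each source to the receiver with L = L_ref − 20·log₁₀(r/r_ref), then add intensities.
grinder: 98 − 20·log₁₀(34.7/3.7) = 98 − 19.44 = 78.56 dB(A).
pump: 76 − 20·log₁₀(13.3/3.5) = 76 − 11.60 = 64.40 dB(A).
Σ 10^(L/10) = 7.449e+07 → L_total = 10·log₁₀(7.449e+07) = 78.72 dB(A).

78.7 dB(A)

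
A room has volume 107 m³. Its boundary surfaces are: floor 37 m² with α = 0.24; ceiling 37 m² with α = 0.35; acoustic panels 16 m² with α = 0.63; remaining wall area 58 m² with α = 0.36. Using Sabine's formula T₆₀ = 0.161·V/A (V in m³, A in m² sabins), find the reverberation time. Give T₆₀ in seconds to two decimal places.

Summing Sᵢαᵢ: 37·0.24 + 37·0.35 + 16·0.63 + 58·0.36 = 52.79 m².
T₆₀ = 0.161 × 107 / 52.79 = 0.326 s.

0.33 s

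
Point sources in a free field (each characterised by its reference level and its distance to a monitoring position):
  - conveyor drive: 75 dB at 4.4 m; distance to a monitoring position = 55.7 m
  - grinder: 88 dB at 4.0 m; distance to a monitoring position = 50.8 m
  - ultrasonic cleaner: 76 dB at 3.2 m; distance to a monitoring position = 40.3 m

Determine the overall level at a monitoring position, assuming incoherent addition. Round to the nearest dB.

Apply inverse-square spreading to bring every level to the receiver, then sum 10^(L/10).
conveyor drive: 75 − 20·log₁₀(55.7/4.4) = 75 − 22.05 = 52.95 dB.
grinder: 88 − 20·log₁₀(50.8/4.0) = 88 − 22.08 = 65.92 dB.
ultrasonic cleaner: 76 − 20·log₁₀(40.3/3.2) = 76 − 22.00 = 54.00 dB.
Σ 10^(L/10) = 4.360e+06 → L_total = 10·log₁₀(4.360e+06) = 66.40 dB.

66 dB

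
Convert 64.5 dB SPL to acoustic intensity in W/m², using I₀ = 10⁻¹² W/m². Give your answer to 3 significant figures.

I = I₀·10^(L/10) = 10⁻¹² × 10^(64.5/10) = 10^(-5.550).

2.82e-06 W/m²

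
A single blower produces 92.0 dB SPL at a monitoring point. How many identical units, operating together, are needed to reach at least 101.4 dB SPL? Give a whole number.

9

The shortfall is 101.4 − 92.0 = 9.4 dB, and N units add 10·log₁₀ N, so need 10·log₁₀ N ≥ 9.4.
N ≥ 10^(9.4/10) = 8.710, so N = 9.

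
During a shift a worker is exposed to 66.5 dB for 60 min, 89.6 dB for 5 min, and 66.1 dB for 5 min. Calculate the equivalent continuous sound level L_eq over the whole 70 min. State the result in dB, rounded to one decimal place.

L_eq = 10·log₁₀[(1/T)·Σ tᵢ·10^(Lᵢ/10)] with T = 70 min.
Σ tᵢ·10^(Lᵢ/10) = 60·10^(66.5/10) + 5·10^(89.6/10) + 5·10^(66.1/10) = 4.848e+09.
L_eq = 10·log₁₀(4.848e+09/70) = 78.41 dB.

78.4 dB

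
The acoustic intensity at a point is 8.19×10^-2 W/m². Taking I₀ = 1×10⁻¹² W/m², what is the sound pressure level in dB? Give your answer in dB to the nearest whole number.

109 dB

L = 10·log₁₀(I/I₀) = 10·log₁₀(8.19×10^-2/10⁻¹²) = 10·log₁₀(8.19×10^10).
L = 10·(0.9133 + 10) = 109.13 dB.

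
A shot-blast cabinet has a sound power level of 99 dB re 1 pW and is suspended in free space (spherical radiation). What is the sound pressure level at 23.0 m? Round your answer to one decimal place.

60.8 dB

L_p = L_w − 10·log₁₀(4π·r²) with r = 23.0 m.
4π·r² = 6648 m², 10·log₁₀ of that is 38.227 dB.
L_p = 99 − 38.227 = 60.77 dB.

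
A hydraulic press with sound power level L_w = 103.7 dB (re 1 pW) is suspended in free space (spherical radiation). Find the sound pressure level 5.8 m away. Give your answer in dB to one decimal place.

77.4 dB

Free-field spherical radiation: L_p = L_w − 10·log₁₀(4π·r²), r = 5.8 m.
4π·r² = 422.7 m², 10·log₁₀ of that is 26.261 dB.
L_p = 103.7 − 26.261 = 77.44 dB.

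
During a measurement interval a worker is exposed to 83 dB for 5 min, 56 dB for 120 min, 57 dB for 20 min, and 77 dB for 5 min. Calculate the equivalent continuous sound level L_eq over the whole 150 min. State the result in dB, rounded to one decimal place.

L_eq = 10·log₁₀[(1/T)·Σ tᵢ·10^(Lᵢ/10)] with T = 150 min.
Σ tᵢ·10^(Lᵢ/10) = 5·10^(83/10) + 120·10^(56/10) + 20·10^(57/10) + 5·10^(77/10) = 1.306e+09.
L_eq = 10·log₁₀(1.306e+09/150) = 69.40 dB.

69.4 dB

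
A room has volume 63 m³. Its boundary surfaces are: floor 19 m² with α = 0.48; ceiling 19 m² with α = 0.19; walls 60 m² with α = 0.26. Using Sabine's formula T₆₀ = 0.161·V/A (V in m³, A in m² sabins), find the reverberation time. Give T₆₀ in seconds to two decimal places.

0.36 s

Total absorption A = 19·0.48 + 19·0.19 + 60·0.26 = 28.33 m² sabins.
T₆₀ = 0.161·V/A = 0.161·63/28.33 = 0.358 s.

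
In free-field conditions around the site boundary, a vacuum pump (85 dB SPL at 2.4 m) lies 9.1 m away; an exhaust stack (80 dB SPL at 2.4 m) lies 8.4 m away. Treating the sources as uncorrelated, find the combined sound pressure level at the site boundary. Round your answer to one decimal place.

Apply inverse-square spreading to bring every level to the receiver, then sum 10^(L/10).
vacuum pump: 85 − 20·log₁₀(9.1/2.4) = 85 − 11.58 = 73.42 dB SPL.
exhaust stack: 80 − 20·log₁₀(8.4/2.4) = 80 − 10.88 = 69.12 dB SPL.
Σ 10^(L/10) = 3.016e+07 → L_total = 10·log₁₀(3.016e+07) = 74.79 dB SPL.

74.8 dB SPL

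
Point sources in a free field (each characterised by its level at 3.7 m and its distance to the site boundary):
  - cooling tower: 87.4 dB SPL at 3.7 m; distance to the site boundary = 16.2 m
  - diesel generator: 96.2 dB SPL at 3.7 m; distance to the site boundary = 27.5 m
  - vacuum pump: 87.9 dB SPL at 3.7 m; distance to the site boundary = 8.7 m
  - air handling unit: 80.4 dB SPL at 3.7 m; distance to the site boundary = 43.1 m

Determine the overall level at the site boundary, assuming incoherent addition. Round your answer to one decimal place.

83.4 dB SPL

Apply inverse-square spreading to bring every level to the receiver, then sum 10^(L/10).
cooling tower: 87.4 − 20·log₁₀(16.2/3.7) = 87.4 − 12.83 = 74.57 dB SPL.
diesel generator: 96.2 − 20·log₁₀(27.5/3.7) = 96.2 − 17.42 = 78.78 dB SPL.
vacuum pump: 87.9 − 20·log₁₀(8.7/3.7) = 87.9 − 7.43 = 80.47 dB SPL.
air handling unit: 80.4 − 20·log₁₀(43.1/3.7) = 80.4 − 21.33 = 59.07 dB SPL.
Σ 10^(L/10) = 2.165e+08 → L_total = 10·log₁₀(2.165e+08) = 83.35 dB SPL.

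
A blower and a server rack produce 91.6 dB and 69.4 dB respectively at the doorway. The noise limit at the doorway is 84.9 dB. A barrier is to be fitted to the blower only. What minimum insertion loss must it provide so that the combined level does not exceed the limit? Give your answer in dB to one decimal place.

6.8 dB

Fixed contribution from the other source: Σ 10^(L/10) = 10^(69.4/10) = 8.710e+06 (69.40 dB).
To meet 84.9 dB overall, the treated blower may contribute at most 10^(84.9/10) − 8.710e+06 = 3.003e+08, i.e. 84.78 dB.
Required insertion loss = 91.6 − 84.78 = 6.82 dB.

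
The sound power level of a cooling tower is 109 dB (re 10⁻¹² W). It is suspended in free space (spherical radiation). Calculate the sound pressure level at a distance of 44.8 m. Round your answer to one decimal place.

65.0 dB

The power spreads over a sphere of area 4π·r², so L_p = L_w − 10·log₁₀(4π·r²).
4π·r² = 2.522e+04 m², 10·log₁₀ of that is 44.018 dB.
L_p = 109 − 44.018 = 64.98 dB.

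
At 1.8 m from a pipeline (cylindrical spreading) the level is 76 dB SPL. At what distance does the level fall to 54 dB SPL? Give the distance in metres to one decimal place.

For a line source L₁ − L₂ = 10·log₁₀(r₂/r₁), so r₂ = r₁·10^((L₁−L₂)/10).
r₂ = 1.8·10^((76−54)/10) = 1.8·10^(22.0/10) = 285.28 m.

285.3 m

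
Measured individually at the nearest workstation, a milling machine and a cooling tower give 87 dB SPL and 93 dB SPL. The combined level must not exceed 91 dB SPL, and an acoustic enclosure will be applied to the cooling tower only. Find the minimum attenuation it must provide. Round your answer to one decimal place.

4.2 dB

Fixed contribution from the other source: Σ 10^(L/10) = 10^(87/10) = 5.012e+08 (87.00 dB SPL).
To meet 91 dB SPL overall, the treated cooling tower may contribute at most 10^(91/10) − 5.012e+08 = 7.577e+08, i.e. 88.80 dB SPL.
So the cooling tower must be reduced from 93 to 88.80 dB SPL: IL = 4.20 dB.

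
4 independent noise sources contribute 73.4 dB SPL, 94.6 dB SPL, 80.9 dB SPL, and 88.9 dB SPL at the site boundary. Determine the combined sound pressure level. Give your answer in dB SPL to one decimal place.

95.8 dB SPL

Incoherent sources combine by intensity addition: L_total = 10·log₁₀(Σ 10^(L_i/10)).
Σ 10^(L/10) = 10^(73.4/10) + 10^(94.6/10) + 10^(80.9/10) + 10^(88.9/10) = 3.805e+09.
L_total = 10·log₁₀(3.805e+09) = 95.80 dB SPL.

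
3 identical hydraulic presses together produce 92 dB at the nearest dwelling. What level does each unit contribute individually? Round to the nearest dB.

3 equal contributions raise the level by 10·log₁₀ 3 = 4.771 dB, so each unit alone gives 92 − 4.771.

87 dB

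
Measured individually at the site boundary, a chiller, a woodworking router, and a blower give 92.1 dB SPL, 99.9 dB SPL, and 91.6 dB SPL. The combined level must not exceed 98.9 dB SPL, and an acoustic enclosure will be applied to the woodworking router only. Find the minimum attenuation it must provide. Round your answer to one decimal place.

Fixed contribution from the other sources: Σ 10^(L/10) = 10^(92.1/10) + 10^(91.6/10) = 3.067e+09 (94.87 dB SPL).
The limit corresponds to 10^(98.9/10) = 7.762e+09; subtracting the fixed part leaves 4.695e+09 for the woodworking router, i.e. 96.72 dB SPL.
Required insertion loss = 99.9 − 96.72 = 3.18 dB.

3.2 dB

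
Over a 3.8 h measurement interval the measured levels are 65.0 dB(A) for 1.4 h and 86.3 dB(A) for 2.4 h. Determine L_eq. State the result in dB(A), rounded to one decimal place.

The energy average is taken in the linear domain: L_eq = 10·log₁₀[(Σ tᵢ·10^(Lᵢ/10))/T], T = 3.8 h.
Σ tᵢ·10^(Lᵢ/10) = 1.4·10^(65.0/10) + 2.4·10^(86.3/10) = 1.028e+09.
L_eq = 10·log₁₀(1.028e+09/3.8) = 84.32 dB(A).

84.3 dB(A)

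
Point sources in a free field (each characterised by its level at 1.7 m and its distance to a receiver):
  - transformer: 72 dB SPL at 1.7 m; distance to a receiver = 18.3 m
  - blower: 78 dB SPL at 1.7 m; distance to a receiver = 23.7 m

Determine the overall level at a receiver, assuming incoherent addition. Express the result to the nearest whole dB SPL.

57 dB SPL

Propagate each source to the receiver with L = L_ref − 20·log₁₀(r/r_ref), then add intensities.
transformer: 72 − 20·log₁₀(18.3/1.7) = 72 − 20.64 = 51.36 dB SPL.
blower: 78 − 20·log₁₀(23.7/1.7) = 78 − 22.89 = 55.11 dB SPL.
Σ 10^(L/10) = 4.614e+05 → L_total = 10·log₁₀(4.614e+05) = 56.64 dB SPL.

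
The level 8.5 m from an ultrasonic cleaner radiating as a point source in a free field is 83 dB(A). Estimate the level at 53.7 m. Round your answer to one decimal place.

For a point source, L₂ = L₁ − 20·log₁₀(r₂/r₁).
L₂ = 83 − 20·log₁₀(53.7/8.5) = 83 − 16.011 = 66.99 dB(A).

67.0 dB(A)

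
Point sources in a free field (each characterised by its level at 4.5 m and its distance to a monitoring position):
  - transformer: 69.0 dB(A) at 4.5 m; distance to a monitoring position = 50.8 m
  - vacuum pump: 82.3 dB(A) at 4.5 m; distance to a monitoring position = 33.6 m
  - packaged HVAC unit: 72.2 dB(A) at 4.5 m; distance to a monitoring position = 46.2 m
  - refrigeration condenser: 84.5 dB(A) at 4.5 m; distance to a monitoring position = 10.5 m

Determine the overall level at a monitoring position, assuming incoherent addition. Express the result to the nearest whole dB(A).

Apply inverse-square spreading to bring every level to the receiver, then sum 10^(L/10).
transformer: 69.0 − 20·log₁₀(50.8/4.5) = 69.0 − 21.05 = 47.95 dB(A).
vacuum pump: 82.3 − 20·log₁₀(33.6/4.5) = 82.3 − 17.46 = 64.84 dB(A).
packaged HVAC unit: 72.2 − 20·log₁₀(46.2/4.5) = 72.2 − 20.23 = 51.97 dB(A).
refrigeration condenser: 84.5 − 20·log₁₀(10.5/4.5) = 84.5 − 7.36 = 77.14 dB(A).
Σ 10^(L/10) = 5.503e+07 → L_total = 10·log₁₀(5.503e+07) = 77.41 dB(A).

77 dB(A)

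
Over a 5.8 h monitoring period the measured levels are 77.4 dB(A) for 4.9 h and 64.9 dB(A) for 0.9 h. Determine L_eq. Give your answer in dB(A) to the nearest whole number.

Weight each interval's intensity by its duration and average over T = 5.8 h:
Σ tᵢ·10^(Lᵢ/10) = 4.9·10^(77.4/10) + 0.9·10^(64.9/10) = 2.721e+08.
L_eq = 10·log₁₀(2.721e+08/5.8) = 76.71 dB(A).

77 dB(A)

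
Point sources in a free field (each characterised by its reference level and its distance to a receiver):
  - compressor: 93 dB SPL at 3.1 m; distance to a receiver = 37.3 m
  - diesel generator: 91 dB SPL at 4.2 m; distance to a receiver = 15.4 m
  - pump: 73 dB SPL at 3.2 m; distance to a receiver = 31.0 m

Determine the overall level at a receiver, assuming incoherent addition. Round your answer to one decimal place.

80.3 dB SPL

Apply inverse-square spreading to bring every level to the receiver, then sum 10^(L/10).
compressor: 93 − 20·log₁₀(37.3/3.1) = 93 − 21.61 = 71.39 dB SPL.
diesel generator: 91 − 20·log₁₀(15.4/4.2) = 91 − 11.29 = 79.71 dB SPL.
pump: 73 − 20·log₁₀(31.0/3.2) = 73 − 19.72 = 53.28 dB SPL.
Σ 10^(L/10) = 1.076e+08 → L_total = 10·log₁₀(1.076e+08) = 80.32 dB SPL.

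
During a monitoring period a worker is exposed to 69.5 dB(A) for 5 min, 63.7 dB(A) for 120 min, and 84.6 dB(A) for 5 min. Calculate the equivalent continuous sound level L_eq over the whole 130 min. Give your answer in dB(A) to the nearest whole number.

L_eq = 10·log₁₀[(1/T)·Σ tᵢ·10^(Lᵢ/10)] with T = 130 min.
Σ tᵢ·10^(Lᵢ/10) = 5·10^(69.5/10) + 120·10^(63.7/10) + 5·10^(84.6/10) = 1.768e+09.
L_eq = 10·log₁₀(1.768e+09/130) = 71.34 dB(A).

71 dB(A)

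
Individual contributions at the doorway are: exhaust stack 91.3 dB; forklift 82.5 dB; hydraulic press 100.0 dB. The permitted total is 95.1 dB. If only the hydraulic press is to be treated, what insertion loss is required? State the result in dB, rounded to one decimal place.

7.7 dB

Fixed contribution from the other sources: Σ 10^(L/10) = 10^(91.3/10) + 10^(82.5/10) = 1.527e+09 (91.84 dB).
To meet 95.1 dB overall, the treated hydraulic press may contribute at most 10^(95.1/10) − 1.527e+09 = 1.709e+09, i.e. 92.33 dB.
Required insertion loss = 100.0 − 92.33 = 7.67 dB.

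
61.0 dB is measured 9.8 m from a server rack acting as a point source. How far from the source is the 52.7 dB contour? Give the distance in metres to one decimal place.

25.5 m

Point-source spreading drops the level by 20·log₁₀(r₂/r₁); inverting, r₂/r₁ = 10^(ΔL/20).
r₂ = 9.8·10^((61.0−52.7)/20) = 9.8·10^(8.3/20) = 25.48 m.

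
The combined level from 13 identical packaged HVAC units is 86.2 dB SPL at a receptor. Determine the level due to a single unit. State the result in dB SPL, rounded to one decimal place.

75.1 dB SPL

For N identical incoherent sources L_total = L₁ + 10·log₁₀ N, so L₁ = 86.2 − 10·log₁₀(13) = 86.2 − 11.139.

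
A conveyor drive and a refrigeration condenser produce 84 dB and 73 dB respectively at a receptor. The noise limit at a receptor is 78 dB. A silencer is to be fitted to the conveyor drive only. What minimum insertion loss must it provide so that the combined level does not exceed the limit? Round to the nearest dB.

8 dB

Everything except the conveyor drive sums to 10^(73/10) = 1.995e+07 in linear terms, 73.00 dB.
The limit corresponds to 10^(78/10) = 6.310e+07; subtracting the fixed part leaves 4.314e+07 for the conveyor drive, i.e. 76.35 dB.
Required insertion loss = 84 − 76.35 = 7.65 dB.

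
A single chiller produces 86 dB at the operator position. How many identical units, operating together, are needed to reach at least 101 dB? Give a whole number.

Need L₁ + 10·log₁₀ N ≥ 101, i.e. log₁₀ N ≥ 1.50.
N ≥ 10^(15.0/10) = 31.623, so N = 32.

32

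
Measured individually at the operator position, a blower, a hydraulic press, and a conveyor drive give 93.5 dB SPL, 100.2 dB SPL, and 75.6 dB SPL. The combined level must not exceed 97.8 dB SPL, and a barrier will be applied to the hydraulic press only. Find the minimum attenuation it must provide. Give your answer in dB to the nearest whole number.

Everything except the hydraulic press sums to 10^(93.5/10) + 10^(75.6/10) = 2.275e+09 in linear terms, 93.57 dB SPL.
The limit corresponds to 10^(97.8/10) = 6.026e+09; subtracting the fixed part leaves 3.751e+09 for the hydraulic press, i.e. 95.74 dB SPL.
So the hydraulic press must be reduced from 100.2 to 95.74 dB SPL: IL = 4.46 dB.

4 dB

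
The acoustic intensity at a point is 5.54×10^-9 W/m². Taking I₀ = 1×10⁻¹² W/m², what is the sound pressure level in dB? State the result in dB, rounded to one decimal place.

Dividing by I₀ shifts the exponent by 12: I/I₀ = 5.54×10^3.
L = 10·(0.7435 + 3) = 37.44 dB.

37.4 dB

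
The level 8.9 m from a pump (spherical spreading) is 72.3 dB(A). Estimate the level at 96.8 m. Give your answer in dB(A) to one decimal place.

Spherical spreading from a point source gives a 20·log₁₀(r₂/r₁) drop.
L₂ = 72.3 − 20·log₁₀(96.8/8.9) = 72.3 − 20.730 = 51.57 dB(A).

51.6 dB(A)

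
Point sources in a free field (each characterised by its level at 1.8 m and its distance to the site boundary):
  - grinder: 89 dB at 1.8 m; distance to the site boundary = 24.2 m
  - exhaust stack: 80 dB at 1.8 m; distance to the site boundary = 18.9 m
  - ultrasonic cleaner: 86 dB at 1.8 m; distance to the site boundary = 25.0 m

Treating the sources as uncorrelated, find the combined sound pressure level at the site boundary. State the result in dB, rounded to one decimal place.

First find each source's level at the receiver (point-source: −20·log₁₀(r/r_ref)), then combine on an intensity basis.
grinder: 89 − 20·log₁₀(24.2/1.8) = 89 − 22.57 = 66.43 dB.
exhaust stack: 80 − 20·log₁₀(18.9/1.8) = 80 − 20.42 = 59.58 dB.
ultrasonic cleaner: 86 − 20·log₁₀(25.0/1.8) = 86 − 22.85 = 63.15 dB.
Σ 10^(L/10) = 7.365e+06 → L_total = 10·log₁₀(7.365e+06) = 68.67 dB.

68.7 dB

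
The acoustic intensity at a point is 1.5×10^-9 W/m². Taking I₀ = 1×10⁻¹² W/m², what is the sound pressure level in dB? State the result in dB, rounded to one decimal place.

31.8 dB

I/I₀ = 1.5×10^-9/10⁻¹² = 1.5×10^3, and L = 10·log₁₀(I/I₀).
L = 10·(0.1761 + 3) = 31.76 dB.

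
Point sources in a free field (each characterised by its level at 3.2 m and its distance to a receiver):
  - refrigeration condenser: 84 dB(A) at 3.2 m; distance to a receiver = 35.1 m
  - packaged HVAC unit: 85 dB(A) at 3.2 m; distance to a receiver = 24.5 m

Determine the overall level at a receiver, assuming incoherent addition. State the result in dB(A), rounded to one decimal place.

68.7 dB(A)

Apply inverse-square spreading to bring every level to the receiver, then sum 10^(L/10).
refrigeration condenser: 84 − 20·log₁₀(35.1/3.2) = 84 − 20.80 = 63.20 dB(A).
packaged HVAC unit: 85 − 20·log₁₀(24.5/3.2) = 85 − 17.68 = 67.32 dB(A).
Σ 10^(L/10) = 7.482e+06 → L_total = 10·log₁₀(7.482e+06) = 68.74 dB(A).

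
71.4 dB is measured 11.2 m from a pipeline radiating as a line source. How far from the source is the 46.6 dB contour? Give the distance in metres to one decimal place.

Line-source spreading drops the level by 10·log₁₀(r₂/r₁); inverting, r₂/r₁ = 10^(ΔL/10).
r₂ = 11.2·10^((71.4−46.6)/10) = 11.2·10^(24.8/10) = 3382.35 m.

3382.3 m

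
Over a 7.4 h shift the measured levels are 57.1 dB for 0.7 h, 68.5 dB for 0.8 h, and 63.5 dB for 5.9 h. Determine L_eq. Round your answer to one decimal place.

64.1 dB

The energy average is taken in the linear domain: L_eq = 10·log₁₀[(Σ tᵢ·10^(Lᵢ/10))/T], T = 7.4 h.
Σ tᵢ·10^(Lᵢ/10) = 0.7·10^(57.1/10) + 0.8·10^(68.5/10) + 5.9·10^(63.5/10) = 1.923e+07.
L_eq = 10·log₁₀(1.923e+07/7.4) = 64.15 dB.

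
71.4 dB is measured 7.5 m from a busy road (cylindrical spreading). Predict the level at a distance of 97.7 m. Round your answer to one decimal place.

60.3 dB

For a line source, L₂ = L₁ − 10·log₁₀(r₂/r₁).
L₂ = 71.4 − 10·log₁₀(97.7/7.5) = 71.4 − 11.148 = 60.25 dB.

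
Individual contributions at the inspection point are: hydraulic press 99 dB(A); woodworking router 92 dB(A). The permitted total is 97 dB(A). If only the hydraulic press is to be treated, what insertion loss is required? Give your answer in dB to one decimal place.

3.7 dB

The untreated sources together contribute 10^(92/10) = 1.585e+09, i.e. 92.00 dB(A).
The limit corresponds to 10^(97/10) = 5.012e+09; subtracting the fixed part leaves 3.427e+09 for the hydraulic press, i.e. 95.35 dB(A).
Required insertion loss = 99 − 95.35 = 3.65 dB.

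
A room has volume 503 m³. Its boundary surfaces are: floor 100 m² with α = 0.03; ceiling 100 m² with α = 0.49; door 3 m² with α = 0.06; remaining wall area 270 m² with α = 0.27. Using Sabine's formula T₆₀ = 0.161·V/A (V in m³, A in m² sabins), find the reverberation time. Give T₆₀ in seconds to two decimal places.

0.65 s

Summing Sᵢαᵢ: 100·0.03 + 100·0.49 + 3·0.06 + 270·0.27 = 125.08 m².
T₆₀ = 0.161·V/A = 0.161·503/125.08 = 0.647 s.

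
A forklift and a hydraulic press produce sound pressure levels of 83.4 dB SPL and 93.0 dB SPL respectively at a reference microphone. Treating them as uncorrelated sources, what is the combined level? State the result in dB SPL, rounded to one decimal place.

Incoherent sources combine by intensity addition: L_total = 10·log₁₀(Σ 10^(L_i/10)).
Σ 10^(L/10) = 10^(83.4/10) + 10^(93.0/10) = 2.214e+09.
L_total = 10·log₁₀(2.214e+09) = 93.45 dB SPL.

93.5 dB SPL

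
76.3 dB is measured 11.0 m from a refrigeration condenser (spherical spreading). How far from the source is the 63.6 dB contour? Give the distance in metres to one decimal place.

47.5 m

The 12.7 dB drop corresponds to a distance ratio of 10^(12.7/20) for a point source.
r₂ = 11.0·10^((76.3−63.6)/20) = 11.0·10^(12.7/20) = 47.47 m.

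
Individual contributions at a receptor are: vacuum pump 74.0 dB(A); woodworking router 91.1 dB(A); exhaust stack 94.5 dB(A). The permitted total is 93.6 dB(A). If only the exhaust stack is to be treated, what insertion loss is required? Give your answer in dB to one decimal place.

Everything except the exhaust stack sums to 10^(74.0/10) + 10^(91.1/10) = 1.313e+09 in linear terms, 91.18 dB(A).
The limit corresponds to 10^(93.6/10) = 2.291e+09; subtracting the fixed part leaves 9.775e+08 for the exhaust stack, i.e. 89.90 dB(A).
So the exhaust stack must be reduced from 94.5 to 89.90 dB(A): IL = 4.60 dB.

4.6 dB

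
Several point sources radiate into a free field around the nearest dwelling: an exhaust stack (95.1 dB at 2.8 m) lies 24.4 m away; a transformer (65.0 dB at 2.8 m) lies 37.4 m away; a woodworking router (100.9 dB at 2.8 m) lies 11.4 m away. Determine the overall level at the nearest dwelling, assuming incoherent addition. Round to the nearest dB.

Apply inverse-square spreading to bring every level to the receiver, then sum 10^(L/10).
exhaust stack: 95.1 − 20·log₁₀(24.4/2.8) = 95.1 − 18.80 = 76.30 dB.
transformer: 65.0 − 20·log₁₀(37.4/2.8) = 65.0 − 22.51 = 42.49 dB.
woodworking router: 100.9 − 20·log₁₀(11.4/2.8) = 100.9 − 12.19 = 88.71 dB.
Σ 10^(L/10) = 7.848e+08 → L_total = 10·log₁₀(7.848e+08) = 88.95 dB.

89 dB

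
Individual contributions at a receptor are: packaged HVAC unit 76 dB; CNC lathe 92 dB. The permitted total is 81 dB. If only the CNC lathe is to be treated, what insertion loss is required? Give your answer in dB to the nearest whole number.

Everything except the CNC lathe sums to 10^(76/10) = 3.981e+07 in linear terms, 76.00 dB.
The limit corresponds to 10^(81/10) = 1.259e+08; subtracting the fixed part leaves 8.608e+07 for the CNC lathe, i.e. 79.35 dB.
So the CNC lathe must be reduced from 92 to 79.35 dB: IL = 12.65 dB.

13 dB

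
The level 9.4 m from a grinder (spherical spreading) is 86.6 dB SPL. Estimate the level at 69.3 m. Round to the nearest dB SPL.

69 dB SPL

Point-source attenuation: ΔL = 20·log₁₀(r₂/r₁) = 20·log₁₀(69.3/9.4) = 17.352 dB.
L₂ = 86.6 − 20·log₁₀(69.3/9.4) = 86.6 − 17.352 = 69.25 dB SPL.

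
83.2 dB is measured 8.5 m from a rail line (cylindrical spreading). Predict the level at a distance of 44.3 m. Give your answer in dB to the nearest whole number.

76 dB

Cylindrical spreading from a line source gives a 10·log₁₀(r₂/r₁) drop.
L₂ = 83.2 − 10·log₁₀(44.3/8.5) = 83.2 − 7.170 = 76.03 dB.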